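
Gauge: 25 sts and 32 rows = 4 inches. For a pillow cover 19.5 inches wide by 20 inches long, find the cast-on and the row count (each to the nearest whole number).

Stitch gauge = 25/4 = 6.25 sts/in; 19.5 × 6.25 = 121.88 → 122 sts.
Row gauge = 32/4 = 8 rows/in; 20 × 8 = 160.00 → 160 rows.

Cast on 122 stitches and work 160 rows.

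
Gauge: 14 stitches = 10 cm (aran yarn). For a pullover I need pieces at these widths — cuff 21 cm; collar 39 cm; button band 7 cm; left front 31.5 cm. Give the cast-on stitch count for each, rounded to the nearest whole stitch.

cuff 29; collar 55; button band 10; left front 44.

Rate = 14/10 = 1.4 sts per cm.
cuff: 21 × 1.4 = 29.40 → 29.
collar: 39 × 1.4 = 54.60 → 55.
button band: 7 × 1.4 = 9.80 → 10.
left front: 31.5 × 1.4 = 44.10 → 44.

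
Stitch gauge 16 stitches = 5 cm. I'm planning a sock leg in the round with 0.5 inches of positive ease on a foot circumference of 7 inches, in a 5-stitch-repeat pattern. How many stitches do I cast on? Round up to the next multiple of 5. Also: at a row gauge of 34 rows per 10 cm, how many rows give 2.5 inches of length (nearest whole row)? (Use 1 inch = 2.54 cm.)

Finished = 7 + 0.5 = 7.5 inches.
7.5 inches × 2.54 = 19.05 cm.
16/5 = 3.2 sts per cm; 19.05 × 3.2 = 60.96 sts.
Next multiple of 5 → 65.
2.5 inches = 6.35 cm; × 3.4 = 21.59 → 22 rows.

Cast on 65 stitches; work 22 rows.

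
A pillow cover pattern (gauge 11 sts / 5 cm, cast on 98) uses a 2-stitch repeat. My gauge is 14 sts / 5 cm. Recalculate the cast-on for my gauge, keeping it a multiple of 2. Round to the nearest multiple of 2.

98 × 14 / 11 = 124.73.
Nearest multiple of 2: 124.

124 stitches.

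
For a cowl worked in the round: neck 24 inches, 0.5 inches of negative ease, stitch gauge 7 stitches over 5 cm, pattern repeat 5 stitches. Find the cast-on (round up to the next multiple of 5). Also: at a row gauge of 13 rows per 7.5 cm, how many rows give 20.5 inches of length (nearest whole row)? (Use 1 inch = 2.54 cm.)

Cast on 85 stitches; work 90 rows.

Finished = 24 − 0.5 = 23.5 inches.
23.5 inches × 2.54 = 59.69 cm.
7/5 = 1.4 sts per cm; 59.69 × 1.4 = 83.57 sts.
Next multiple of 5 → 85.
20.5 inches = 52.07 cm; × 1.733 = 90.25 → 90 rows.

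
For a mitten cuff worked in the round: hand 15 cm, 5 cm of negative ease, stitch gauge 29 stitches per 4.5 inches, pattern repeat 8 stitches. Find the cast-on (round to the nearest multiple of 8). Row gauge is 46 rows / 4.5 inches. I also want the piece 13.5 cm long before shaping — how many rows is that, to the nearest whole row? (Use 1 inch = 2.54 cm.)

Cast on 24 stitches; work 54 rows.

Finished = 15 − 5 = 10 cm.
10 cm × 1/2.54 = 3.94 inches.
29/4.5 = 6.444 sts per in; 3.94 × 6.444 = 25.37 sts.
Nearest multiple of 8 → 24.
13.5 cm = 5.31 inches; × 10.222 = 54.33 → 54 rows.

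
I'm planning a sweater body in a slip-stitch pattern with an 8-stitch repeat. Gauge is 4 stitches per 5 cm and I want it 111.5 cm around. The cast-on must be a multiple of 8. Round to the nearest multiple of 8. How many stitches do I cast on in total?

4 / 5 = 0.8 sts per cm.
111.5 × 0.8 = 89.20 sts.
Nearest multiple of 8: 88.

Cast on 88 stitches.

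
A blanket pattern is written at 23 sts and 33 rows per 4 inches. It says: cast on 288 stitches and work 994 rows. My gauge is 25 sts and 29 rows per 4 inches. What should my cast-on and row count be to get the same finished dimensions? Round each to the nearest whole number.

Cast on 313 stitches; work 874 rows.

Stitches: 288 × 25/23 = 313.04 → 313.
Rows: 994 × 29/33 = 873.52 → 874.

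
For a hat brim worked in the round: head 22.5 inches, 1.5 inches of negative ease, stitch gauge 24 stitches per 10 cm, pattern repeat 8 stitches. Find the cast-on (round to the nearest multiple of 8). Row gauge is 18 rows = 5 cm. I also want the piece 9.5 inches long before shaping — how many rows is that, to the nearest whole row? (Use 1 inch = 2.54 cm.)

Cast on 128 stitches; work 87 rows.

Finished = 22.5 − 1.5 = 21 inches.
21 inches × 2.54 = 53.34 cm.
24/10 = 2.4 sts per cm; 53.34 × 2.4 = 128.02 sts.
Nearest multiple of 8 → 128.
9.5 inches = 24.13 cm; × 3.6 = 86.87 → 87 rows.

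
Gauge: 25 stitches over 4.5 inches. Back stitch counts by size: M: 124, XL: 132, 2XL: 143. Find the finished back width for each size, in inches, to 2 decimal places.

25/4.5 = 5.556 sts per in.
M: 124 / 5.556 = 22.320 → 22.32 in.
XL: 132 / 5.556 = 23.760 → 23.76 in.
2XL: 143 / 5.556 = 25.740 → 25.74 in.

M 22.32 inches; XL 23.76 inches; 2XL 25.74 inches.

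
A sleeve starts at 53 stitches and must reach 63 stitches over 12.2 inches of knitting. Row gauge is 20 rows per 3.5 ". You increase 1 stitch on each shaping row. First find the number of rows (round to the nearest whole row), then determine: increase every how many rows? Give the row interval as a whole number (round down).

Rows = 12.2 × 5.714 = 69.7 → 70 rows.
Stitches to add: 10 → 10 shaping rows (at 1 st each).
70 / 10 = 7.00 → every 7 rows.

Increase every 7th row.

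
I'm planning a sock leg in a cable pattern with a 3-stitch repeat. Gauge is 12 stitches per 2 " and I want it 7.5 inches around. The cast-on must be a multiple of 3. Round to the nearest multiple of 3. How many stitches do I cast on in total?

45 stitches.

12 / 2 = 6 sts per inch.
7.5 × 6 = 45.00 sts.
Nearest multiple of 3: 45.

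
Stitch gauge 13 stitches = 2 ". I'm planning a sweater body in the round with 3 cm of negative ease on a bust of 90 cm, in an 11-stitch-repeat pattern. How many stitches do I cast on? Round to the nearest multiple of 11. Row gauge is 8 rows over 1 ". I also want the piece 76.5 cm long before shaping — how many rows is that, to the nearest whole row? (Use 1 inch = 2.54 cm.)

Finished = 90 − 3 = 87 cm.
87 cm × 1/2.54 = 34.25 inches.
13/2 = 6.5 sts per in; 34.25 × 6.5 = 222.64 sts.
Nearest multiple of 11 → 220.
76.5 cm = 30.12 inches; × 8 = 240.94 → 241 rows.

Cast on 220 stitches; work 241 rows.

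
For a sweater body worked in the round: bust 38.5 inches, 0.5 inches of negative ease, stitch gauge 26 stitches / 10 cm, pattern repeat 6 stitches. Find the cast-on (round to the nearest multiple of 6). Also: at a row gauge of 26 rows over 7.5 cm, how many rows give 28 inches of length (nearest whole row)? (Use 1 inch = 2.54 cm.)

Finished = 38.5 − 0.5 = 38 inches.
38 inches × 2.54 = 96.52 cm.
26/10 = 2.6 sts per cm; 96.52 × 2.6 = 250.95 sts.
Nearest multiple of 6 → 252.
28 inches = 71.12 cm; × 3.467 = 246.55 → 247 rows.

Cast on 252 stitches; work 247 rows.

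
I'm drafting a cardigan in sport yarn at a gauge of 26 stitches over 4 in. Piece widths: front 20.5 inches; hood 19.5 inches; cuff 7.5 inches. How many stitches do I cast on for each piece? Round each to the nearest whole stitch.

front 133; hood 127; cuff 49.

Rate = 26/4 = 6.5 sts per in.
front: 20.5 × 6.5 = 133.25 → 133.
hood: 19.5 × 6.5 = 126.75 → 127.
cuff: 7.5 × 6.5 = 48.75 → 49.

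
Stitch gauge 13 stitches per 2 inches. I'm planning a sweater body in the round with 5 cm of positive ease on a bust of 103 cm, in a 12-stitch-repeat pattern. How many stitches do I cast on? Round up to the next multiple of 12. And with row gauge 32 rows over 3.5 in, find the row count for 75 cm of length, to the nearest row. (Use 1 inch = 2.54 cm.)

Cast on 288 stitches; work 270 rows.

Finished = 103 + 5 = 108 cm.
108 cm × 1/2.54 = 42.52 inches.
13/2 = 6.5 sts per in; 42.52 × 6.5 = 276.38 sts.
Next multiple of 12 → 288.
75 cm = 29.53 inches; × 9.143 = 269.97 → 270 rows.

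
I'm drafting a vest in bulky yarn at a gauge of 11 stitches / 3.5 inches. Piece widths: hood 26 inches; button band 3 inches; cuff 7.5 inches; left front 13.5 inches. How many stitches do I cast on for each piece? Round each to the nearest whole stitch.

Rate = 11/3.5 = 3.143 sts per in.
hood: 26 × 3.143 = 81.71 → 82.
button band: 3 × 3.143 = 9.43 → 9.
cuff: 7.5 × 3.143 = 23.57 → 24.
left front: 13.5 × 3.143 = 42.43 → 42.

hood 82; button band 9; cuff 24; left front 42.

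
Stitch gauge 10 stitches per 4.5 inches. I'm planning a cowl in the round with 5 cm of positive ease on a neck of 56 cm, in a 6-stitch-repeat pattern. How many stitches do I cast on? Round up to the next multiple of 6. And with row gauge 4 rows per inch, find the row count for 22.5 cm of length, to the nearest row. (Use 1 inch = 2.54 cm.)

Cast on 54 stitches; work 35 rows.

Finished = 56 + 5 = 61 cm.
61 cm × 1/2.54 = 24.02 inches.
10/4.5 = 2.222 sts per in; 24.02 × 2.222 = 53.37 sts.
Next multiple of 6 → 54.
22.5 cm = 8.86 inches; × 4 = 35.43 → 35 rows.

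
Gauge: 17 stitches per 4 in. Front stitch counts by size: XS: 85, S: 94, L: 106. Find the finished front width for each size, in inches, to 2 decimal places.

XS 20.00 inches; S 22.12 inches; L 24.94 inches.

17/4 = 4.25 sts per in.
XS: 85 / 4.25 = 20.000 → 20.00 in.
S: 94 / 4.25 = 22.118 → 22.12 in.
L: 106 / 4.25 = 24.941 → 24.94 in.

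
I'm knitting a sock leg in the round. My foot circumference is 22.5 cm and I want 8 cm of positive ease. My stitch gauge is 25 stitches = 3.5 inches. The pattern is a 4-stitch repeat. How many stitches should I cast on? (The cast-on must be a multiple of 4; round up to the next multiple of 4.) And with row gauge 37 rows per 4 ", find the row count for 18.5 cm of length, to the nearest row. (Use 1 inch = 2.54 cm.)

Finished = 22.5 + 8 = 30.5 cm.
30.5 cm × 1/2.54 = 12.01 inches.
25/3.5 = 7.143 sts per in; 12.01 × 7.143 = 85.77 sts.
Next multiple of 4 → 88.
18.5 cm = 7.28 inches; × 9.25 = 67.37 → 67 rows.

Cast on 88 stitches; work 67 rows.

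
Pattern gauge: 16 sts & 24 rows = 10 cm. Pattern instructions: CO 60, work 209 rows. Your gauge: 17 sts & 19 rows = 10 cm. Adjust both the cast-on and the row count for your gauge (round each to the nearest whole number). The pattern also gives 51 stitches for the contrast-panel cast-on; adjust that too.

Stitches: 60 × 17/16 = 63.75 → 64.
Rows: 209 × 19/24 = 165.46 → 165.
contrast-panel cast-on: 51 × 17/16 = 54.19 → 54.

Cast on 64 stitches; work 165 rows; contrast-panel cast-on 54 stitches.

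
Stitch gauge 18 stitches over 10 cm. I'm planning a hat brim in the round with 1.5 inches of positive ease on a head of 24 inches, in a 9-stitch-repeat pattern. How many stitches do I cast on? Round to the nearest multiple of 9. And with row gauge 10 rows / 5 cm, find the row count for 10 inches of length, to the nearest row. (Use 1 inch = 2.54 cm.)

Cast on 117 stitches; work 51 rows.

Finished = 24 + 1.5 = 25.5 inches.
25.5 inches × 2.54 = 64.77 cm.
18/10 = 1.8 sts per cm; 64.77 × 1.8 = 116.59 sts.
Nearest multiple of 9 → 117.
10 inches = 25.40 cm; × 2 = 50.80 → 51 rows.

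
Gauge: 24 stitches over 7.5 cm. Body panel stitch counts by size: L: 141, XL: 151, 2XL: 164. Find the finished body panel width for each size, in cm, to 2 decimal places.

L 44.06 cm; XL 47.19 cm; 2XL 51.25 cm.

24/7.5 = 3.2 sts per cm.
L: 141 / 3.2 = 44.062 → 44.06 cm.
XL: 151 / 3.2 = 47.188 → 47.19 cm.
2XL: 164 / 3.2 = 51.250 → 51.25 cm.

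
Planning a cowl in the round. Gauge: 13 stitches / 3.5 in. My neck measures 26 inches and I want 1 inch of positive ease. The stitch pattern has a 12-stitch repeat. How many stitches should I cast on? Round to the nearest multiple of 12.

Finished = 26 + 1 = 27 inches.
13 / 3.5 = 3.714 sts/in.
27 × 3.714 = 100.29 sts.
Nearest multiple of 12: 96.

Cast on 96 stitches.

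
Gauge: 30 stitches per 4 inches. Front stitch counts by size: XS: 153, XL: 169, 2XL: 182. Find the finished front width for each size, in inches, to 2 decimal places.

XS 20.40 inches; XL 22.53 inches; 2XL 24.27 inches.

30/4 = 7.5 sts per in.
XS: 153 / 7.5 = 20.400 → 20.40 in.
XL: 169 / 7.5 = 22.533 → 22.53 in.
2XL: 182 / 7.5 = 24.267 → 24.27 in.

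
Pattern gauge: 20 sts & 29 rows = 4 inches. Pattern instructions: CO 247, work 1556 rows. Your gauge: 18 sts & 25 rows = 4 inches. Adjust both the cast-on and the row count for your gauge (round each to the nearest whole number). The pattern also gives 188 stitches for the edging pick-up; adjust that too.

Stitches: 247 × 18/20 = 222.30 → 222.
Rows: 1556 × 25/29 = 1341.38 → 1341.
edging pick-up: 188 × 18/20 = 169.20 → 169.

Cast on 222 stitches; work 1341 rows; edging pick-up 169 stitches.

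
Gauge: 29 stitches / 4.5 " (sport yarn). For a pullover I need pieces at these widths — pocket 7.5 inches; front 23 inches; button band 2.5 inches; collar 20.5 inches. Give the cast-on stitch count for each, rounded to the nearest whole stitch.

pocket 48; front 148; button band 16; collar 132.

Rate = 29/4.5 = 6.444 sts per in.
pocket: 7.5 × 6.444 = 48.33 → 48.
front: 23 × 6.444 = 148.22 → 148.
button band: 2.5 × 6.444 = 16.11 → 16.
collar: 20.5 × 6.444 = 132.11 → 132.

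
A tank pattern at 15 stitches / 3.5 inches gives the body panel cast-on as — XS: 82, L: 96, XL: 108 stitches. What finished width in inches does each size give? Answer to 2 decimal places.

15/3.5 = 4.286 sts per in.
XS: 82 / 4.286 = 19.133 → 19.13 in.
L: 96 / 4.286 = 22.400 → 22.40 in.
XL: 108 / 4.286 = 25.200 → 25.20 in.

XS 19.13 inches; L 22.40 inches; XL 25.20 inches.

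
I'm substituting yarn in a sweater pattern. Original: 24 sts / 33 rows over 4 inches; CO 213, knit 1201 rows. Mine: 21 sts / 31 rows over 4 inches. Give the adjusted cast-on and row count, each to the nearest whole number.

Cast on 186 stitches; work 1128 rows.

Stitches: 213 × 21/24 = 186.38 → 186.
Rows: 1201 × 31/33 = 1128.21 → 1128.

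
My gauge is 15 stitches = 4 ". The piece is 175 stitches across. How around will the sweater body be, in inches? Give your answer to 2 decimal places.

46.67 inches.

15 stitches / 4 inch = 3.75 stitches per inch.
175 / 3.75 = 46.667 inches.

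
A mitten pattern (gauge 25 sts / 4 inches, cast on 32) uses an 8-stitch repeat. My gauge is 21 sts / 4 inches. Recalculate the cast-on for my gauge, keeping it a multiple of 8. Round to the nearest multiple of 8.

32 × 21 / 25 = 26.88.
Nearest multiple of 8: 24.

24 stitches.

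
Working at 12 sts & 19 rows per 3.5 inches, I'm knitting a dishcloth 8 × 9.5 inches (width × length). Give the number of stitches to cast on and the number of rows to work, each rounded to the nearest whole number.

Cast on 27 stitches and work 52 rows.

Stitch gauge = 12/3.5 = 3.429 sts/in; 8 × 3.429 = 27.43 → 27 sts.
Row gauge = 19/3.5 = 5.429 rows/in; 9.5 × 5.429 = 51.57 → 52 rows.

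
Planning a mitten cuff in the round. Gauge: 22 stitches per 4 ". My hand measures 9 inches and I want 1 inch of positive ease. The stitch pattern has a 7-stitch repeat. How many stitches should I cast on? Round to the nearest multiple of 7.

CO 56 sts.

Finished = 9 + 1 = 10 inches.
22 / 4 = 5.5 sts/in.
10 × 5.5 = 55.00 sts.
Nearest multiple of 7: 56.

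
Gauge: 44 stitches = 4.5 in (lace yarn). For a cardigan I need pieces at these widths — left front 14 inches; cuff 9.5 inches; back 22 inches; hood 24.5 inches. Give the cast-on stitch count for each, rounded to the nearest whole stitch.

left front 137; cuff 93; back 215; hood 240.

Rate = 44/4.5 = 9.778 sts per in.
left front: 14 × 9.778 = 136.89 → 137.
cuff: 9.5 × 9.778 = 92.89 → 93.
back: 22 × 9.778 = 215.11 → 215.
hood: 24.5 × 9.778 = 239.56 → 240.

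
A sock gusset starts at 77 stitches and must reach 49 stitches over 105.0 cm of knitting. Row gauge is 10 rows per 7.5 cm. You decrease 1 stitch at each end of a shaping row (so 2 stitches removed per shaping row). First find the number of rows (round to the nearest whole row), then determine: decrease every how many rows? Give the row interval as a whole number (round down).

Decrease every 10th row.

Rows = 105.0 × 1.333 = 140.0 → 140 rows.
Stitches to remove: 28 → 14 shaping rows (at 2 st each).
140 / 14 = 10.00 → every 10 rows.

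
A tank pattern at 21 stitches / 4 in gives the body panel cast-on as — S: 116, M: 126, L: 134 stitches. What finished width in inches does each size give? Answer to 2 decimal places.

S 22.10 inches; M 24.00 inches; L 25.52 inches.

21/4 = 5.25 sts per in.
S: 116 / 5.25 = 22.095 → 22.10 in.
M: 126 / 5.25 = 24.000 → 24.00 in.
L: 134 / 5.25 = 25.524 → 25.52 in.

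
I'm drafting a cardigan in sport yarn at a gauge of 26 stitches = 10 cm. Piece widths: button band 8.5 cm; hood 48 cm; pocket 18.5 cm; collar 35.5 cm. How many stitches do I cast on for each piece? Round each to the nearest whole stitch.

Rate = 26/10 = 2.6 sts per cm.
button band: 8.5 × 2.6 = 22.10 → 22.
hood: 48 × 2.6 = 124.80 → 125.
pocket: 18.5 × 2.6 = 48.10 → 48.
collar: 35.5 × 2.6 = 92.30 → 92.

button band 22; hood 125; pocket 48; collar 92.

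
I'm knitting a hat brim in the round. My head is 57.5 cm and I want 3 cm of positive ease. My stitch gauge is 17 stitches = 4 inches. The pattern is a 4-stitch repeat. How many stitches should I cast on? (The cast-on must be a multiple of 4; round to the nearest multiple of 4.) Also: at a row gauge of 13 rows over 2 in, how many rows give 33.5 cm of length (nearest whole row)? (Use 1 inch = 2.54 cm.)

Finished = 57.5 + 3 = 60.5 cm.
60.5 cm × 1/2.54 = 23.82 inches.
17/4 = 4.25 sts per in; 23.82 × 4.25 = 101.23 sts.
Nearest multiple of 4 → 100.
33.5 cm = 13.19 inches; × 6.5 = 85.73 → 86 rows.

Cast on 100 stitches; work 86 rows.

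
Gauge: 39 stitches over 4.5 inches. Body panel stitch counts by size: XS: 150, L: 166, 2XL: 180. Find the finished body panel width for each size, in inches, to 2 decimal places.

39/4.5 = 8.667 sts per in.
XS: 150 / 8.667 = 17.308 → 17.31 in.
L: 166 / 8.667 = 19.154 → 19.15 in.
2XL: 180 / 8.667 = 20.769 → 20.77 in.

XS 17.31 inches; L 19.15 inches; 2XL 20.77 inches.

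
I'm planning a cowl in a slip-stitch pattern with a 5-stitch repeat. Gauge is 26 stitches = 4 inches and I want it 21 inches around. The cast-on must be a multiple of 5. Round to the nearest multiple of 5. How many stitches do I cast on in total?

26 / 4 = 6.5 sts per inch.
21 × 6.5 = 136.50 sts.
Nearest multiple of 5: 135.

CO 135 sts.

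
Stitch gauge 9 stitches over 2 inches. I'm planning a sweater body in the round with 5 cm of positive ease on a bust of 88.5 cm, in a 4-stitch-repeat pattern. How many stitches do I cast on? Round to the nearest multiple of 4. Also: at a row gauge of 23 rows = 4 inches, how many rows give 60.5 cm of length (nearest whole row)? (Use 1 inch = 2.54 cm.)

Cast on 164 stitches; work 137 rows.

Finished = 88.5 + 5 = 93.5 cm.
93.5 cm × 1/2.54 = 36.81 inches.
9/2 = 4.5 sts per in; 36.81 × 4.5 = 165.65 sts.
Nearest multiple of 4 → 164.
60.5 cm = 23.82 inches; × 5.75 = 136.96 → 137 rows.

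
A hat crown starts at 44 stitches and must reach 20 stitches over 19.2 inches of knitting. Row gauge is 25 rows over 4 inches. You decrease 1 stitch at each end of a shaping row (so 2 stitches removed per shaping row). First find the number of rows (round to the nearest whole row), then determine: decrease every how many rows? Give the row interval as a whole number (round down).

Rows = 19.2 × 6.25 = 120.0 → 120 rows.
Stitches to remove: 24 → 12 shaping rows (at 2 st each).
120 / 12 = 10.00 → every 10 rows.

Decrease every 10th row.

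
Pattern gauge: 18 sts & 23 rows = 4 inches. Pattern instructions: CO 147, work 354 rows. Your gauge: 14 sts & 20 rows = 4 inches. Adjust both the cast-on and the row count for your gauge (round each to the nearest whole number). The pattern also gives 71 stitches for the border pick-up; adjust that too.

Stitches: 147 × 14/18 = 114.33 → 114.
Rows: 354 × 20/23 = 307.83 → 308.
border pick-up: 71 × 14/18 = 55.22 → 55.

Cast on 114 stitches; work 308 rows; border pick-up 55 stitches.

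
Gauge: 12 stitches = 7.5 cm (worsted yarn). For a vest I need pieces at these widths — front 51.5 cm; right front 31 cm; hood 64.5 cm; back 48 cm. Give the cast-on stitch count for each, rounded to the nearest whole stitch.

front 82; right front 50; hood 103; back 77.

Rate = 12/7.5 = 1.6 sts per cm.
front: 51.5 × 1.6 = 82.40 → 82.
right front: 31 × 1.6 = 49.60 → 50.
hood: 64.5 × 1.6 = 103.20 → 103.
back: 48 × 1.6 = 76.80 → 77.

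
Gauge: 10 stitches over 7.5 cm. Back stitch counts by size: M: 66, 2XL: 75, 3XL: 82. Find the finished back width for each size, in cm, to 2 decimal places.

10/7.5 = 1.333 sts per cm.
M: 66 / 1.333 = 49.500 → 49.50 cm.
2XL: 75 / 1.333 = 56.250 → 56.25 cm.
3XL: 82 / 1.333 = 61.500 → 61.50 cm.

M 49.50 cm; 2XL 56.25 cm; 3XL 61.50 cm.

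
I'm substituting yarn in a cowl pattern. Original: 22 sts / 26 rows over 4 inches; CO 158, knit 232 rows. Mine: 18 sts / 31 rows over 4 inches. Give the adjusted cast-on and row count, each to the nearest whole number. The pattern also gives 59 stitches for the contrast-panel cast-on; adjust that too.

Stitches: 158 × 18/22 = 129.27 → 129.
Rows: 232 × 31/26 = 276.62 → 277.
contrast-panel cast-on: 59 × 18/22 = 48.27 → 48.

Cast on 129 stitches; work 277 rows; contrast-panel cast-on 48 stitches.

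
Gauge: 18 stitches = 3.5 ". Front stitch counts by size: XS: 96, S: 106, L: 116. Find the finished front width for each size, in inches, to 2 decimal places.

XS 18.67 inches; S 20.61 inches; L 22.56 inches.

18/3.5 = 5.143 sts per in.
XS: 96 / 5.143 = 18.667 → 18.67 in.
S: 106 / 5.143 = 20.611 → 20.61 in.
L: 116 / 5.143 = 22.556 → 22.56 in.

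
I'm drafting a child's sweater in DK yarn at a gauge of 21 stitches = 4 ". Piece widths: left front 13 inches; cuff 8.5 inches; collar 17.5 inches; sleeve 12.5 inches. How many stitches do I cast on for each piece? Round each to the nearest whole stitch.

Rate = 21/4 = 5.25 sts per in.
left front: 13 × 5.25 = 68.25 → 68.
cuff: 8.5 × 5.25 = 44.62 → 45.
collar: 17.5 × 5.25 = 91.88 → 92.
sleeve: 12.5 × 5.25 = 65.62 → 66.

left front 68; cuff 45; collar 92; sleeve 66.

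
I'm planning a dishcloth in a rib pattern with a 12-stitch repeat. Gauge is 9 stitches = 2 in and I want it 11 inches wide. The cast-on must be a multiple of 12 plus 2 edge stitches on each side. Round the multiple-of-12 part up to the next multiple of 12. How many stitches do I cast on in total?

9 / 2 = 4.5 sts per inch.
11 × 4.5 = 49.50 sts.
Less 4 edge sts → 45.50 for the repeat.
Next multiple of 12: 48.
Add back 4 edge sts → 52.

52 stitches.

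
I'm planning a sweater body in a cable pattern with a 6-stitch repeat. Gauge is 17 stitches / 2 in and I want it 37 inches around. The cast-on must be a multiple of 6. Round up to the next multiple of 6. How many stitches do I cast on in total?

Cast on 318 stitches.

17 / 2 = 8.5 sts per inch.
37 × 8.5 = 314.50 sts.
Next multiple of 6: 318.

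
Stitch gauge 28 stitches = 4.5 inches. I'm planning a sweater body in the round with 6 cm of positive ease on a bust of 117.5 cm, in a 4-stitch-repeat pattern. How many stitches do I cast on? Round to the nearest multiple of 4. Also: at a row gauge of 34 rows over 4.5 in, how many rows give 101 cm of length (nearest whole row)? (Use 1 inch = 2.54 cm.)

Finished = 117.5 + 6 = 123.5 cm.
123.5 cm × 1/2.54 = 48.62 inches.
28/4.5 = 6.222 sts per in; 48.62 × 6.222 = 302.54 sts.
Nearest multiple of 4 → 304.
101 cm = 39.76 inches; × 7.556 = 300.44 → 300 rows.

Cast on 304 stitches; work 300 rows.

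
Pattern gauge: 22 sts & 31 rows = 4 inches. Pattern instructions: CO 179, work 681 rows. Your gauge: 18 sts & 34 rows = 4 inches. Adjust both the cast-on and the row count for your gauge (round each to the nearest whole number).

Cast on 146 stitches; work 747 rows.

Stitches: 179 × 18/22 = 146.45 → 146.
Rows: 681 × 34/31 = 746.90 → 747.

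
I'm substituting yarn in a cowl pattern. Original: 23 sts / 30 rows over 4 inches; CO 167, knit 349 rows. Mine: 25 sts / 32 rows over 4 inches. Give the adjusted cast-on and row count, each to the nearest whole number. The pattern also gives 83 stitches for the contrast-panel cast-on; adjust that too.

Cast on 182 stitches; work 372 rows; contrast-panel cast-on 90 stitches.

Stitches: 167 × 25/23 = 181.52 → 182.
Rows: 349 × 32/30 = 372.27 → 372.
contrast-panel cast-on: 83 × 25/23 = 90.22 → 90.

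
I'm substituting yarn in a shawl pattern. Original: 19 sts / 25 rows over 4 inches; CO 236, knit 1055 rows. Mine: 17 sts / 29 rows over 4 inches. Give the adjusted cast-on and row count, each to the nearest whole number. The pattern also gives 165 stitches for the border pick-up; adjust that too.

Stitches: 236 × 17/19 = 211.16 → 211.
Rows: 1055 × 29/25 = 1223.80 → 1224.
border pick-up: 165 × 17/19 = 147.63 → 148.

Cast on 211 stitches; work 1224 rows; border pick-up 148 stitches.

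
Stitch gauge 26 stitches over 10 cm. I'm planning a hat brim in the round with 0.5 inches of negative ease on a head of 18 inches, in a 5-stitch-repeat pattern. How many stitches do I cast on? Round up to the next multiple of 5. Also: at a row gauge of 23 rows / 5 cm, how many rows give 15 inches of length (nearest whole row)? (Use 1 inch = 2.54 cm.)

Finished = 18 − 0.5 = 17.5 inches.
17.5 inches × 2.54 = 44.45 cm.
26/10 = 2.6 sts per cm; 44.45 × 2.6 = 115.57 sts.
Next multiple of 5 → 120.
15 inches = 38.10 cm; × 4.6 = 175.26 → 175 rows.

Cast on 120 stitches; work 175 rows.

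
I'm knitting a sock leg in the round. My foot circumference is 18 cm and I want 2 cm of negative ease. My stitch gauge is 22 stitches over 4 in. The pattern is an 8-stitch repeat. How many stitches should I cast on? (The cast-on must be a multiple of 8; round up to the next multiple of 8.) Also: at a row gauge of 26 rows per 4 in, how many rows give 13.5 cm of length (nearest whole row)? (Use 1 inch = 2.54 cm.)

Finished = 18 − 2 = 16 cm.
16 cm × 1/2.54 = 6.30 inches.
22/4 = 5.5 sts per in; 6.30 × 5.5 = 34.65 sts.
Next multiple of 8 → 40.
13.5 cm = 5.31 inches; × 6.5 = 34.55 → 35 rows.

Cast on 40 stitches; work 35 rows.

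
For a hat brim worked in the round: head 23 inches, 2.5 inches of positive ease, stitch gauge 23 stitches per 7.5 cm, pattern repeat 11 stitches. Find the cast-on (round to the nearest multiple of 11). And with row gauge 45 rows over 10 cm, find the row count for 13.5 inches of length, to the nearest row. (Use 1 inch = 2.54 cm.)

Cast on 198 stitches; work 154 rows.

Finished = 23 + 2.5 = 25.5 inches.
25.5 inches × 2.54 = 64.77 cm.
23/7.5 = 3.067 sts per cm; 64.77 × 3.067 = 198.63 sts.
Nearest multiple of 11 → 198.
13.5 inches = 34.29 cm; × 4.5 = 154.31 → 154 rows.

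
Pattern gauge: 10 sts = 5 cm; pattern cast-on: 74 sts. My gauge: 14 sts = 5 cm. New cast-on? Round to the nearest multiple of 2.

Scale factor = 14 / 10 = 1.400.
74 × 14 / 10 = 103.60 sts.
→ 104 sts.

Cast on 104 stitches.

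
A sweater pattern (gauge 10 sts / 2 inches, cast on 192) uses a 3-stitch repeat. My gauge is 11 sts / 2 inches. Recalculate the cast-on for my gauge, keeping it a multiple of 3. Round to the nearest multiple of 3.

192 × 11 / 10 = 211.20.
Nearest multiple of 3: 210.

210 stitches.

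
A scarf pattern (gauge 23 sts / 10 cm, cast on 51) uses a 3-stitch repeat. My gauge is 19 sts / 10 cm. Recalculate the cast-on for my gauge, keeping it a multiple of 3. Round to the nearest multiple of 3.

42 stitches.

51 × 19 / 23 = 42.13.
Nearest multiple of 3: 42.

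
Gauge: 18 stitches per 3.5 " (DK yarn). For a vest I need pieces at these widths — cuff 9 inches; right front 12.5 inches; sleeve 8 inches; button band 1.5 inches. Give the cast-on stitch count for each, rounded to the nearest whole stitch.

Rate = 18/3.5 = 5.143 sts per in.
cuff: 9 × 5.143 = 46.29 → 46.
right front: 12.5 × 5.143 = 64.29 → 64.
sleeve: 8 × 5.143 = 41.14 → 41.
button band: 1.5 × 5.143 = 7.71 → 8.

cuff 46; right front 64; sleeve 41; button band 8.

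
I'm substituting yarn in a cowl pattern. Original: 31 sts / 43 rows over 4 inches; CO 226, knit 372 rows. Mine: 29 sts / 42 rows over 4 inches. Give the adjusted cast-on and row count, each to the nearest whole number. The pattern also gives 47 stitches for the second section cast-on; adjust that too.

Stitches: 226 × 29/31 = 211.42 → 211.
Rows: 372 × 42/43 = 363.35 → 363.
second section cast-on: 47 × 29/31 = 43.97 → 44.

Cast on 211 stitches; work 363 rows; second section cast-on 44 stitches.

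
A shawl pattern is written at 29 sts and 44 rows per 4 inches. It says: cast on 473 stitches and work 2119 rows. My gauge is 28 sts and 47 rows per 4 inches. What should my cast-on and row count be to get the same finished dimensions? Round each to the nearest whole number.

Stitches: 473 × 28/29 = 456.69 → 457.
Rows: 2119 × 47/44 = 2263.48 → 2263.

Cast on 457 stitches; work 2263 rows.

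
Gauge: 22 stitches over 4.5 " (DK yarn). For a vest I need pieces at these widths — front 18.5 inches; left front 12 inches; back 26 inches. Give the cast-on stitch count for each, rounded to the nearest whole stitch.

front 90; left front 59; back 127.

Rate = 22/4.5 = 4.889 sts per in.
front: 18.5 × 4.889 = 90.44 → 90.
left front: 12 × 4.889 = 58.67 → 59.
back: 26 × 4.889 = 127.11 → 127.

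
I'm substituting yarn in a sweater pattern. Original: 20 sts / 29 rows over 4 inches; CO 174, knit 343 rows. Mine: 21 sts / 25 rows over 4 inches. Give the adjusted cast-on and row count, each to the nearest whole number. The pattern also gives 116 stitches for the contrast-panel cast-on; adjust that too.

Stitches: 174 × 21/20 = 182.70 → 183.
Rows: 343 × 25/29 = 295.69 → 296.
contrast-panel cast-on: 116 × 21/20 = 121.80 → 122.

Cast on 183 stitches; work 296 rows; contrast-panel cast-on 122 stitches.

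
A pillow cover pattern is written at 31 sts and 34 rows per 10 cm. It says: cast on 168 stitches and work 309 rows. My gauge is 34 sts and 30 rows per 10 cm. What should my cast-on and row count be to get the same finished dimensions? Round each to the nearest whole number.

Stitches: 168 × 34/31 = 184.26 → 184.
Rows: 309 × 30/34 = 272.65 → 273.

Cast on 184 stitches; work 273 rows.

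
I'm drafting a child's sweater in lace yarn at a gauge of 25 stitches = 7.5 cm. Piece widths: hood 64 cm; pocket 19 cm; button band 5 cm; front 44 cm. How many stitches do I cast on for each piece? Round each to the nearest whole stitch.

Rate = 25/7.5 = 3.333 sts per cm.
hood: 64 × 3.333 = 213.33 → 213.
pocket: 19 × 3.333 = 63.33 → 63.
button band: 5 × 3.333 = 16.67 → 17.
front: 44 × 3.333 = 146.67 → 147.

hood 213; pocket 63; button band 17; front 147.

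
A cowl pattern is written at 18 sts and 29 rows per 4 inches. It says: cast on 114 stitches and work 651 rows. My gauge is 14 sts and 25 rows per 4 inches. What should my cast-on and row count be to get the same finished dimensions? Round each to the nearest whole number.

Stitches: 114 × 14/18 = 88.67 → 89.
Rows: 651 × 25/29 = 561.21 → 561.

Cast on 89 stitches; work 561 rows.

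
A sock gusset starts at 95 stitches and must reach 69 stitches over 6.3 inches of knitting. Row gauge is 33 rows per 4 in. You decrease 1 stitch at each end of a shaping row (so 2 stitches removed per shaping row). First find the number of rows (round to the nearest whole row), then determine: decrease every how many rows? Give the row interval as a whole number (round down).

Rows = 6.3 × 8.25 = 52.0 → 52 rows.
Stitches to remove: 26 → 13 shaping rows (at 2 st each).
52 / 13 = 4.00 → every 4 rows.

Decrease every 4th row.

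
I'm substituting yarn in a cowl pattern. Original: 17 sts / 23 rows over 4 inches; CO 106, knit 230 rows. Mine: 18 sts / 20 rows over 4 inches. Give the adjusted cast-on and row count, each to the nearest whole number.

Cast on 112 stitches; work 200 rows.

Stitches: 106 × 18/17 = 112.24 → 112.
Rows: 230 × 20/23 = 200.00 → 200.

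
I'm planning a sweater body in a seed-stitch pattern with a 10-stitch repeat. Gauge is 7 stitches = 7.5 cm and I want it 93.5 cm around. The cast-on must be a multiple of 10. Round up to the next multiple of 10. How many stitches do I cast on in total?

7 / 7.5 = 0.933 sts per cm.
93.5 × 0.933 = 87.27 sts.
Next multiple of 10: 90.

90 stitches.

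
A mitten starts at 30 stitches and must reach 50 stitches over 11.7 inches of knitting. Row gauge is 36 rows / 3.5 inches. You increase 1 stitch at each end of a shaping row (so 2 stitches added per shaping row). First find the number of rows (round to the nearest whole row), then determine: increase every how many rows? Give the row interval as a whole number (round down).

Increase every 12th row.

Rows = 11.7 × 10.286 = 120.3 → 120 rows.
Stitches to add: 20 → 10 shaping rows (at 2 st each).
120 / 10 = 12.00 → every 12 rows.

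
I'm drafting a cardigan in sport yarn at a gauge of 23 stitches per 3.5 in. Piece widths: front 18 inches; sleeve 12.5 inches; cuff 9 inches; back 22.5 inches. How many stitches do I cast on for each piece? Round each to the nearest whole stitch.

front 118; sleeve 82; cuff 59; back 148.

Rate = 23/3.5 = 6.571 sts per in.
front: 18 × 6.571 = 118.29 → 118.
sleeve: 12.5 × 6.571 = 82.14 → 82.
cuff: 9 × 6.571 = 59.14 → 59.
back: 22.5 × 6.571 = 147.86 → 148.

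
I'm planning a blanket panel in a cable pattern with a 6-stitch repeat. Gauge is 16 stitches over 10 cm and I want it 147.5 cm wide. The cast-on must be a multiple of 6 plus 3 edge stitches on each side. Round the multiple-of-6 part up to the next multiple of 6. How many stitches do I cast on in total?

16 / 10 = 1.6 sts per cm.
147.5 × 1.6 = 236.00 sts.
Less 6 edge sts → 230.00 for the repeat.
Next multiple of 6: 234.
Add back 6 edge sts → 240.

240 stitches.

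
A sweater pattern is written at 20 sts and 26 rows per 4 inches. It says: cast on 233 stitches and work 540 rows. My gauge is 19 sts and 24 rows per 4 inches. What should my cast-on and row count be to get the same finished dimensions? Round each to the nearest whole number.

Cast on 221 stitches; work 498 rows.

Stitches: 233 × 19/20 = 221.35 → 221.
Rows: 540 × 24/26 = 498.46 → 498.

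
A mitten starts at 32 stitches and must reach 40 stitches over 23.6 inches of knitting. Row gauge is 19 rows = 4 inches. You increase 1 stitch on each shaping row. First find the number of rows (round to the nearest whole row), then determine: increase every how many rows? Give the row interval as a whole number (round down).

Increase every 14th row.

Rows = 23.6 × 4.75 = 112.1 → 112 rows.
Stitches to add: 8 → 8 shaping rows (at 1 st each).
112 / 8 = 14.00 → every 14 rows.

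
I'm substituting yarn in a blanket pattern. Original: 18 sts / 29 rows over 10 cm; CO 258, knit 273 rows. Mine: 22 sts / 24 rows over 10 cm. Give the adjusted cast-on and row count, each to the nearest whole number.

Cast on 315 stitches; work 226 rows.

Stitches: 258 × 22/18 = 315.33 → 315.
Rows: 273 × 24/29 = 225.93 → 226.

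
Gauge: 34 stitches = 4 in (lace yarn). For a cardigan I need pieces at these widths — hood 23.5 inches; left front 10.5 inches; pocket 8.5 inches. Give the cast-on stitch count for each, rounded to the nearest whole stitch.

hood 200; left front 89; pocket 72.

Rate = 34/4 = 8.5 sts per in.
hood: 23.5 × 8.5 = 199.75 → 200.
left front: 10.5 × 8.5 = 89.25 → 89.
pocket: 8.5 × 8.5 = 72.25 → 72.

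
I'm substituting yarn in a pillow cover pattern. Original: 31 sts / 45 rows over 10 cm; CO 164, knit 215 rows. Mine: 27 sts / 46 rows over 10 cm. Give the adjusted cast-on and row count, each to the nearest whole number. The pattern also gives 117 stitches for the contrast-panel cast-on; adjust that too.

Stitches: 164 × 27/31 = 142.84 → 143.
Rows: 215 × 46/45 = 219.78 → 220.
contrast-panel cast-on: 117 × 27/31 = 101.90 → 102.

Cast on 143 stitches; work 220 rows; contrast-panel cast-on 102 stitches.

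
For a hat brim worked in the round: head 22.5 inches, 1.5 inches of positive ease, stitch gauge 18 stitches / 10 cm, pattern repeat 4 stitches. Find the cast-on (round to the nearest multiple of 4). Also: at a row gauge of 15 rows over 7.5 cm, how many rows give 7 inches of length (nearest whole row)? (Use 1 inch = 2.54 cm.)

Finished = 22.5 + 1.5 = 24 inches.
24 inches × 2.54 = 60.96 cm.
18/10 = 1.8 sts per cm; 60.96 × 1.8 = 109.73 sts.
Nearest multiple of 4 → 108.
7 inches = 17.78 cm; × 2 = 35.56 → 36 rows.

Cast on 108 stitches; work 36 rows.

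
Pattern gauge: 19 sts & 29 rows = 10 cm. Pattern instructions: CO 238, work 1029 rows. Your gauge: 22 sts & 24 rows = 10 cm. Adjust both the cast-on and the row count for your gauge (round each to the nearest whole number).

Cast on 276 stitches; work 852 rows.

Stitches: 238 × 22/19 = 275.58 → 276.
Rows: 1029 × 24/29 = 851.59 → 852.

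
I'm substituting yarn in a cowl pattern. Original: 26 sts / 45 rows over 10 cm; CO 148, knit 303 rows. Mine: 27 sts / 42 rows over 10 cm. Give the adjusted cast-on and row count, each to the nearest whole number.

Stitches: 148 × 27/26 = 153.69 → 154.
Rows: 303 × 42/45 = 282.80 → 283.

Cast on 154 stitches; work 283 rows.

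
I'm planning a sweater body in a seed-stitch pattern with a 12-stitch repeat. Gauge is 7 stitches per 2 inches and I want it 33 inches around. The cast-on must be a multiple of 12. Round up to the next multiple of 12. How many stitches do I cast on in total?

7 / 2 = 3.5 sts per inch.
33 × 3.5 = 115.50 sts.
Next multiple of 12: 120.

120 stitches.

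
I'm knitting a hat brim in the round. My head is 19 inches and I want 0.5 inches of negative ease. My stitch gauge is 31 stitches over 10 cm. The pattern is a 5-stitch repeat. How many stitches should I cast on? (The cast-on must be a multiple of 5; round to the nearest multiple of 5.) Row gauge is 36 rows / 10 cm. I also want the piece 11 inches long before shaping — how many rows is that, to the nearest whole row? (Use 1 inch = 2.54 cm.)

Cast on 145 stitches; work 101 rows.

Finished = 19 − 0.5 = 18.5 inches.
18.5 inches × 2.54 = 46.99 cm.
31/10 = 3.1 sts per cm; 46.99 × 3.1 = 145.67 sts.
Nearest multiple of 5 → 145.
11 inches = 27.94 cm; × 3.6 = 100.58 → 101 rows.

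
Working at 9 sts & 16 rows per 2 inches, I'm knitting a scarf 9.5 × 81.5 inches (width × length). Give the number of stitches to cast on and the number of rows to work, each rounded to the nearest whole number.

Cast on 43 stitches and work 652 rows.

Stitch gauge = 9/2 = 4.5 sts/in; 9.5 × 4.5 = 42.75 → 43 sts.
Row gauge = 16/2 = 8 rows/in; 81.5 × 8 = 652.00 → 652 rows.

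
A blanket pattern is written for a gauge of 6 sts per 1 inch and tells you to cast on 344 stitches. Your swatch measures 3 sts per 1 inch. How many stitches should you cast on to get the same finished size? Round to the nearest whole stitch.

172 stitches.

Scale factor = 3 / 6 = 0.500.
344 × 3 / 6 = 172.00 sts.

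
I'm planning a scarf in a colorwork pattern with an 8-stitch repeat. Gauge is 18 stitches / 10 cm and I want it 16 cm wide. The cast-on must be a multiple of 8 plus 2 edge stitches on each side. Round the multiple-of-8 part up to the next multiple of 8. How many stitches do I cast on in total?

18 / 10 = 1.8 sts per cm.
16 × 1.8 = 28.80 sts.
Less 4 edge sts → 24.80 for the repeat.
Next multiple of 8: 32.
Add back 4 edge sts → 36.

36 stitches.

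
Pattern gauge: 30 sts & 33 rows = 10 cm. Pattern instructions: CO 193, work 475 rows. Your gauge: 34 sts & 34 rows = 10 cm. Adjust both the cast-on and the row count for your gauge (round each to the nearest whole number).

Stitches: 193 × 34/30 = 218.73 → 219.
Rows: 475 × 34/33 = 489.39 → 489.

Cast on 219 stitches; work 489 rows.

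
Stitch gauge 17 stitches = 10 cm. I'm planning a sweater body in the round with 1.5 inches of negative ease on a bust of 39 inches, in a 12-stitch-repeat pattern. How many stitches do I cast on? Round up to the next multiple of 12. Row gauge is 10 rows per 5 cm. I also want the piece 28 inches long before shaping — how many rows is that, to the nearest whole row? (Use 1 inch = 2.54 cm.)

Finished = 39 − 1.5 = 37.5 inches.
37.5 inches × 2.54 = 95.25 cm.
17/10 = 1.7 sts per cm; 95.25 × 1.7 = 161.93 sts.
Next multiple of 12 → 168.
28 inches = 71.12 cm; × 2 = 142.24 → 142 rows.

Cast on 168 stitches; work 142 rows.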